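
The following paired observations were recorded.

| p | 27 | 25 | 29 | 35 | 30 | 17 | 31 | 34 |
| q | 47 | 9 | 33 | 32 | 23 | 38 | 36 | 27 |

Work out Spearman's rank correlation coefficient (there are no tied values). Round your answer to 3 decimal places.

-0.238

Rank p: 3, 2, 4, 8, 5, 1, 6, 7
Rank q: 8, 1, 5, 4, 2, 7, 6, 3
d = rank(p) − rank(q): -5, 1, -1, 4, 3, -6, 0, 4; Σd² = 104
ρ = 1 − 6Σd² / [n(n²−1)] = 1 − 6×104 / (8×63) = 1 − 624/504 ≈ -0.238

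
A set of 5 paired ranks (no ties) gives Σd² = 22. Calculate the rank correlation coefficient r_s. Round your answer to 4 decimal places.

-0.1000

ρ = 1 − 6Σd² / [n(n²−1)] = 1 − 6×22 / (5×24)
  = 1 − 132/120 = 1 − 1.10000 ≈ -0.1000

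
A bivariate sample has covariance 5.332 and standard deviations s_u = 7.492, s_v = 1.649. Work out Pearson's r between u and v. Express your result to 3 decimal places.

r = Cov(u,v) / (s_u · s_v) = 5.332 / (7.492 × 1.649)
  = 5.332 / 12.3543 ≈ 0.432

0.432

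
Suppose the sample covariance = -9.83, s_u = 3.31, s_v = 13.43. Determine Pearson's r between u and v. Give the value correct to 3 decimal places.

-0.221

r = Cov(u,v) / (s_u · s_v) = -9.83 / (3.31 × 13.43)
  = -9.83 / 44.4533 ≈ -0.221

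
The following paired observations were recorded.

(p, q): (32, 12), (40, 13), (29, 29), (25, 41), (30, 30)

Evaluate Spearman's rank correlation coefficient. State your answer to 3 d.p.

Rank p: 4, 5, 2, 1, 3
Rank q: 1, 2, 3, 5, 4
d = rank(p) − rank(q): 3, 3, -1, -4, -1; Σd² = 36
ρ = 1 − 6Σd² / [n(n²−1)] = 1 − 6×36 / (5×24) = 1 − 216/120 ≈ -0.800

-0.800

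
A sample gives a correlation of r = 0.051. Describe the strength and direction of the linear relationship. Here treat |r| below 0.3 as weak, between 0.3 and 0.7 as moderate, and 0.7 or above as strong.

weak positive

r = 0.051 > 0 so the relationship is positive.
|r| = 0.051, which falls in the weak range.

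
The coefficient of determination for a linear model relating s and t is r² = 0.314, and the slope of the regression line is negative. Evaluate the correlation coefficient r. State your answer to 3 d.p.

|r| = √0.314 = 0.560
The association is negative, so r = −0.560.

-0.560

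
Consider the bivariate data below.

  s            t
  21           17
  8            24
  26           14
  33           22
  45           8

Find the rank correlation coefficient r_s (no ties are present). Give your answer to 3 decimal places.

Rank s: 2, 1, 3, 4, 5
Rank t: 3, 5, 2, 4, 1
d = rank(s) − rank(t): -1, -4, 1, 0, 4; Σd² = 34
ρ = 1 − 6Σd² / [n(n²−1)] = 1 − 6×34 / (5×24) = 1 − 204/120 ≈ -0.700

-0.700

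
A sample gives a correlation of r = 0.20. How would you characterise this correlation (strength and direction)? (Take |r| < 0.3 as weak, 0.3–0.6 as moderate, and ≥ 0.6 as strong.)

r = 0.20 > 0 so the relationship is positive.
|r| = 0.20, which falls in the weak range.

weak positive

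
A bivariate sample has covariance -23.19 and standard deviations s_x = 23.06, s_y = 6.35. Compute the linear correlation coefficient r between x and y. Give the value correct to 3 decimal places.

r = Cov(x,y) / (s_x · s_y) = -23.19 / (23.06 × 6.35)
  = -23.19 / 146.4310 ≈ -0.158

-0.158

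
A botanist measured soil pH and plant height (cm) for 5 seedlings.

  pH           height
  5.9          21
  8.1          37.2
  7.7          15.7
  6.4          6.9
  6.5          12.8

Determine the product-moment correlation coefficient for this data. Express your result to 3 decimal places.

0.599

n = 5, Σx = 34.6, Σy = 93.6, Σx² = 242.92, Σy² = 2282.78, Σxy = 673.47
nΣxy − ΣxΣy = 3367.35 − 3238.56 = 128.79
nΣx² − (Σx)² = 1214.6 − 1197.16 = 17.44; nΣy² − (Σy)² = 11413.9 − 8760.96 = 2652.94
r = 128.79 / √(17.44 × 2652.94) = 128.79 / 215.0983 ≈ 0.599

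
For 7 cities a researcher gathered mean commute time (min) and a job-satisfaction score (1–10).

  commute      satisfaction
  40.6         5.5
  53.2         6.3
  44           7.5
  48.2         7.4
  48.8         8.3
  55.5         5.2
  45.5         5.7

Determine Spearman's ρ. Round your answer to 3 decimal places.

Rank commute: 1, 6, 2, 4, 5, 7, 3
Rank satisfaction: 2, 4, 6, 5, 7, 1, 3
d = rank(commute) − rank(satisfaction): -1, 2, -4, -1, -2, 6, 0; Σd² = 62
ρ = 1 − 6Σd² / [n(n²−1)] = 1 − 6×62 / (7×48) = 1 − 372/336 ≈ -0.107

-0.107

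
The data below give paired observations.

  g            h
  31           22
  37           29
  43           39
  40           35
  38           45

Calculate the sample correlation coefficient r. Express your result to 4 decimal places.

n = 5, Σg = 189, Σh = 170, Σg² = 7223, Σh² = 6096, Σgh = 6542
nΣgh − ΣgΣh = 32710 − 32130 = 580
nΣg² − (Σg)² = 36115 − 35721 = 394; nΣh² − (Σh)² = 30480 − 28900 = 1580
r = 580 / √(394 × 1580) = 580 / 788.9994 ≈ 0.7351

0.7351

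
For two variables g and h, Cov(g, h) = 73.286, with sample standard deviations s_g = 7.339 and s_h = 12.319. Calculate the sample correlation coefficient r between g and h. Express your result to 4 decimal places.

r = Cov(g,h) / (s_g · s_h) = 73.286 / (7.339 × 12.319)
  = 73.286 / 90.4091 ≈ 0.8106

0.8106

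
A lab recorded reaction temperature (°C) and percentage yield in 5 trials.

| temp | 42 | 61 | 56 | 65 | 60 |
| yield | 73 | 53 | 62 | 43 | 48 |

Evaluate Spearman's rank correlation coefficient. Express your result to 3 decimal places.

-0.900

Rank temp: 1, 4, 2, 5, 3
Rank yield: 5, 3, 4, 1, 2
d = rank(temp) − rank(yield): -4, 1, -2, 4, 1; Σd² = 38
ρ = 1 − 6Σd² / [n(n²−1)] = 1 − 6×38 / (5×24) = 1 − 228/120 ≈ -0.900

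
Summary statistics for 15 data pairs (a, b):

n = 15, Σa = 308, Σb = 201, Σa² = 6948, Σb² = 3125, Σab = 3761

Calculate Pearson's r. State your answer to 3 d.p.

-0.706

r = (nΣab − ΣaΣb) / √[(nΣa² − (Σa)²)(nΣb² − (Σb)²)]
Numerator: 15×3761 − 308×201 = -5493
Denominator: √[(104220 − 94864)(46875 − 40401)] = √[9356 × 6474] = 7782.7209
r = -5493 / 7782.7209 ≈ -0.706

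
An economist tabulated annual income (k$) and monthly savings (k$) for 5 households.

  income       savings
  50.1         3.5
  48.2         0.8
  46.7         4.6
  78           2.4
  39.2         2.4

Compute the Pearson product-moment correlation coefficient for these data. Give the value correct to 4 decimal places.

n = 5, Σx = 262.2, Σy = 13.7, Σx² = 14634.78, Σy² = 45.57, Σxy = 710.01
nΣxy − ΣxΣy = 3550.05 − 3592.14 = -42.09
nΣx² − (Σx)² = 73173.9 − 68748.84 = 4425.06; nΣy² − (Σy)² = 227.85 − 187.69 = 40.16
r = -42.09 / √(4425.06 × 40.16) = -42.09 / 421.5571 ≈ -0.0998

-0.0998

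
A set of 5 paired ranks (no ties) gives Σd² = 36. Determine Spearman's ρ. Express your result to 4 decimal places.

-0.8000

ρ = 1 − 6Σd² / [n(n²−1)] = 1 − 6×36 / (5×24)
  = 1 − 216/120 = 1 − 1.80000 ≈ -0.8000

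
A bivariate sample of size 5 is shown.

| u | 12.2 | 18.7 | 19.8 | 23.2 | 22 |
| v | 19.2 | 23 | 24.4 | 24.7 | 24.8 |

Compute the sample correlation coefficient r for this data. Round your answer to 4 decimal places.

0.9714

n = 5, Σu = 95.9, Σv = 116.1, Σu² = 1912.81, Σv² = 2718.13, Σuv = 2266.1
nΣuv − ΣuΣv = 11330.5 − 11133.99 = 196.51
nΣu² − (Σu)² = 9564.05 − 9196.81 = 367.24; nΣv² − (Σv)² = 13590.65 − 13479.21 = 111.44
r = 196.51 / √(367.24 × 111.44) = 196.51 / 202.2998 ≈ 0.9714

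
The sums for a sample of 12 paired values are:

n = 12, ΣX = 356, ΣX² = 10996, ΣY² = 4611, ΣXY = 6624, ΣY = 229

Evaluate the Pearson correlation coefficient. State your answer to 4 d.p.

-0.5243

r = (nΣXY − ΣXΣY) / √[(nΣX² − (ΣX)²)(nΣY² − (ΣY)²)]
Numerator: 12×6624 − 356×229 = -2036
Denominator: √[(131952 − 126736)(55332 − 52441)] = √[5216 × 2891] = 3883.2275
r = -2036 / 3883.2275 ≈ -0.5243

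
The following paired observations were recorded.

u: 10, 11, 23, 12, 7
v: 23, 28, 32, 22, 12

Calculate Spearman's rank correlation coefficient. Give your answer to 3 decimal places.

Rank u: 2, 3, 5, 4, 1
Rank v: 3, 4, 5, 2, 1
d = rank(u) − rank(v): -1, -1, 0, 2, 0; Σd² = 6
ρ = 1 − 6Σd² / [n(n²−1)] = 1 − 6×6 / (5×24) = 1 − 36/120 ≈ 0.700

0.700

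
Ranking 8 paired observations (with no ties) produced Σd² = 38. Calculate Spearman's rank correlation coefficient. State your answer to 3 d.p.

0.548

ρ = 1 − 6Σd² / [n(n²−1)] = 1 − 6×38 / (8×63)
  = 1 − 228/504 = 1 − 0.4524 ≈ 0.548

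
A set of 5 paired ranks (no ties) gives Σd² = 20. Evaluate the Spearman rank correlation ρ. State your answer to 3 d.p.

ρ = 1 − 6Σd² / [n(n²−1)] = 1 − 6×20 / (5×24)
  = 1 − 120/120 = 1 − 1.0000 ≈ 0.000

0.000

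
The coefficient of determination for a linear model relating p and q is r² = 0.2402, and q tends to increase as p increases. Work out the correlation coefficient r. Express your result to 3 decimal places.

|r| = √0.2402 = 0.490
The association is positive, so r = 0.490.

0.490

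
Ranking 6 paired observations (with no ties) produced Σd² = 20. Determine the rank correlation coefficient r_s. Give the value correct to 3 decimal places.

ρ = 1 − 6Σd² / [n(n²−1)] = 1 − 6×20 / (6×35)
  = 1 − 120/210 = 1 − 0.5714 ≈ 0.429

0.429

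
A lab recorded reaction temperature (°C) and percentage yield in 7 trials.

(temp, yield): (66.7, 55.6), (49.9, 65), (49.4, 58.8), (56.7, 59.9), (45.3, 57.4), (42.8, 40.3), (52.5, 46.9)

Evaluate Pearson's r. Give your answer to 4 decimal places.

n = 7, Σx = 363.3, Σy = 383.9, Σx² = 19234.33, Σy² = 21480.27, Σxy = 20040.38
nΣxy − ΣxΣy = 140282.66 − 139470.87 = 811.79
nΣx² − (Σx)² = 134640.31 − 131986.89 = 2653.42; nΣy² − (Σy)² = 150361.89 − 147379.21 = 2982.68
r = 811.79 / √(2653.42 × 2982.68) = 811.79 / 2813.2371 ≈ 0.2886

0.2886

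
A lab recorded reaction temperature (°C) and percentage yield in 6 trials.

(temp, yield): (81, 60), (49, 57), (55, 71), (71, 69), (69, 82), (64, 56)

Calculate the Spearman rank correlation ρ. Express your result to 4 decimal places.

Rank temp: 6, 1, 2, 5, 4, 3
Rank yield: 3, 2, 5, 4, 6, 1
d = rank(temp) − rank(yield): 3, -1, -3, 1, -2, 2; Σd² = 28
ρ = 1 − 6Σd² / [n(n²−1)] = 1 − 6×28 / (6×35) = 1 − 168/210 ≈ 0.2000

0.2000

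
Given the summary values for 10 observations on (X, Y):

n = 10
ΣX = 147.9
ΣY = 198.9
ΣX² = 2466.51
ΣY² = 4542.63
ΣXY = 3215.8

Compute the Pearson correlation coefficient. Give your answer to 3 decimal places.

r = (nΣXY − ΣXΣY) / √[(nΣX² − (ΣX)²)(nΣY² − (ΣY)²)]
Numerator: 10×3215.8 − 147.9×198.9 = 2740.69
Denominator: √[(24665.1 − 21874.41)(45426.3 − 39561.21)] = √[2790.69 × 5865.09] = 4045.6950
r = 2740.69 / 4045.6950 ≈ 0.677

0.677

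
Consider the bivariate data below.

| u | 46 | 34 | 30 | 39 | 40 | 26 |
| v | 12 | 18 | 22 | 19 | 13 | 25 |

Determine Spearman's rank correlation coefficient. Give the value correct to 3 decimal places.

Rank u: 6, 3, 2, 4, 5, 1
Rank v: 1, 3, 5, 4, 2, 6
d = rank(u) − rank(v): 5, 0, -3, 0, 3, -5; Σd² = 68
ρ = 1 − 6Σd² / [n(n²−1)] = 1 − 6×68 / (6×35) = 1 − 408/210 ≈ -0.943

-0.943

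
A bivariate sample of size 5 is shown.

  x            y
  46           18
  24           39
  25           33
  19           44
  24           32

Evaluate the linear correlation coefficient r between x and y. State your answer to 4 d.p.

n = 5, Σx = 138, Σy = 166, Σx² = 4254, Σy² = 5894, Σxy = 4193
nΣxy − ΣxΣy = 20965 − 22908 = -1943
nΣx² − (Σx)² = 21270 − 19044 = 2226; nΣy² − (Σy)² = 29470 − 27556 = 1914
r = -1943 / √(2226 × 1914) = -1943 / 2064.1134 ≈ -0.9413

-0.9413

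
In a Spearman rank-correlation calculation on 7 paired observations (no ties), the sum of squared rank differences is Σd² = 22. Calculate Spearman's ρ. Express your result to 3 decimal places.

0.607

ρ = 1 − 6Σd² / [n(n²−1)] = 1 − 6×22 / (7×48)
  = 1 − 132/336 = 1 − 0.3929 ≈ 0.607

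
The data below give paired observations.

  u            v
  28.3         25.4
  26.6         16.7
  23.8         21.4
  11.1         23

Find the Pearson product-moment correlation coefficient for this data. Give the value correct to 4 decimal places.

-0.1662

n = 4, Σu = 89.8, Σv = 86.5, Σu² = 2198.1, Σv² = 1911.01, Σuv = 1927.66
nΣuv − ΣuΣv = 7710.64 − 7767.7 = -57.06
nΣu² − (Σu)² = 8792.4 − 8064.04 = 728.36; nΣv² − (Σv)² = 7644.04 − 7482.25 = 161.79
r = -57.06 / √(728.36 × 161.79) = -57.06 / 343.2803 ≈ -0.1662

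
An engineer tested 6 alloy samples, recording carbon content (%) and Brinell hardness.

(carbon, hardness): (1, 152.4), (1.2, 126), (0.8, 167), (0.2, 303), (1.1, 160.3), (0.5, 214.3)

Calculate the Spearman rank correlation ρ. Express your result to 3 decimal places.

-0.943

Rank carbon: 4, 6, 3, 1, 5, 2
Rank hardness: 2, 1, 4, 6, 3, 5
d = rank(carbon) − rank(hardness): 2, 5, -1, -5, 2, -3; Σd² = 68
ρ = 1 − 6Σd² / [n(n²−1)] = 1 − 6×68 / (6×35) = 1 − 408/210 ≈ -0.943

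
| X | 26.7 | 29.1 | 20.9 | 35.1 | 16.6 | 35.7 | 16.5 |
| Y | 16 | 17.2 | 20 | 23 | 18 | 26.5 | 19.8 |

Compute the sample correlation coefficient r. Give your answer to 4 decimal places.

0.5665

n = 7, ΣX = 180.6, ΣY = 140.5, ΣX² = 5050.82, ΣY² = 2899.13, ΣXY = 3724.57
nΣXY − ΣXΣY = 26071.99 − 25374.3 = 697.69
nΣX² − (ΣX)² = 35355.74 − 32616.36 = 2739.38; nΣY² − (ΣY)² = 20293.91 − 19740.25 = 553.66
r = 697.69 / √(2739.38 × 553.66) = 697.69 / 1231.5377 ≈ 0.5665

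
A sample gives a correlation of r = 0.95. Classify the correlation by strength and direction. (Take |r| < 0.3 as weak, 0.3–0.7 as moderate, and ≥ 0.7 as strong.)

r = 0.95 > 0 so the relationship is positive.
|r| = 0.95, which falls in the strong range.

strong positive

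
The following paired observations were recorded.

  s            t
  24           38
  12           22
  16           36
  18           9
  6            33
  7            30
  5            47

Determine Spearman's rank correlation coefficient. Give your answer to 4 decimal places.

Rank s: 7, 4, 5, 6, 2, 3, 1
Rank t: 6, 2, 5, 1, 4, 3, 7
d = rank(s) − rank(t): 1, 2, 0, 5, -2, 0, -6; Σd² = 70
ρ = 1 − 6Σd² / [n(n²−1)] = 1 − 6×70 / (7×48) = 1 − 420/336 ≈ -0.2500

-0.2500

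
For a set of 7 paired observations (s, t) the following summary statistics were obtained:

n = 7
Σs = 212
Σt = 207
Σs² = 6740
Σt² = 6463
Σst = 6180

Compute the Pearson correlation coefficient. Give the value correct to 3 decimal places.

r = (nΣst − ΣsΣt) / √[(nΣs² − (Σs)²)(nΣt² − (Σt)²)]
Numerator: 7×6180 − 212×207 = -624
Denominator: √[(47180 − 44944)(45241 − 42849)] = √[2236 × 2392] = 2312.6850
r = -624 / 2312.6850 ≈ -0.270

-0.270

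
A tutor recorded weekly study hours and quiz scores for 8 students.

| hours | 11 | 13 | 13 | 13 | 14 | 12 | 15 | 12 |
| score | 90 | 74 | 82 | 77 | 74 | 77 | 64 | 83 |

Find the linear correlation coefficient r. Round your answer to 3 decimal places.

-0.900

n = 8, Σx = 103, Σy = 621, Σx² = 1337, Σy² = 48619, Σxy = 7935
nΣxy − ΣxΣy = 63480 − 63963 = -483
nΣx² − (Σx)² = 10696 − 10609 = 87; nΣy² − (Σy)² = 388952 − 385641 = 3311
r = -483 / √(87 × 3311) = -483 / 536.7094 ≈ -0.900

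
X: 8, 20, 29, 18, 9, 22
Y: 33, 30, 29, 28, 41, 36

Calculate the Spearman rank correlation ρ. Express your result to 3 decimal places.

Rank X: 1, 4, 6, 3, 2, 5
Rank Y: 4, 3, 2, 1, 6, 5
d = rank(X) − rank(Y): -3, 1, 4, 2, -4, 0; Σd² = 46
ρ = 1 − 6Σd² / [n(n²−1)] = 1 − 6×46 / (6×35) = 1 − 276/210 ≈ -0.314

-0.314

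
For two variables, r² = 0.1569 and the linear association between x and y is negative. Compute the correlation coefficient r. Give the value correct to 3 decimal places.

|r| = √0.1569 = 0.396
The association is negative, so r = −0.396.

-0.396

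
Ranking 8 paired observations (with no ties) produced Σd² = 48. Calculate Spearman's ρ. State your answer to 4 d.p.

ρ = 1 − 6Σd² / [n(n²−1)] = 1 − 6×48 / (8×63)
  = 1 − 288/504 = 1 − 0.57143 ≈ 0.4286

0.4286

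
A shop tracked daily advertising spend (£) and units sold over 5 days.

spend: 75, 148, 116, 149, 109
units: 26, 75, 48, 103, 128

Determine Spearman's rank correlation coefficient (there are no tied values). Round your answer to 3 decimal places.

Rank spend: 1, 4, 3, 5, 2
Rank units: 1, 3, 2, 4, 5
d = rank(spend) − rank(units): 0, 1, 1, 1, -3; Σd² = 12
ρ = 1 − 6Σd² / [n(n²−1)] = 1 − 6×12 / (5×24) = 1 − 72/120 ≈ 0.400

0.400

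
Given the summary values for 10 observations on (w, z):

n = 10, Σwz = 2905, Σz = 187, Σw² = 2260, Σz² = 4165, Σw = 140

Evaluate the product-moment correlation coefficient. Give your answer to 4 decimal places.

0.6411

r = (nΣwz − ΣwΣz) / √[(nΣw² − (Σw)²)(nΣz² − (Σz)²)]
Numerator: 10×2905 − 140×187 = 2870
Denominator: √[(22600 − 19600)(41650 − 34969)] = √[3000 × 6681] = 4476.9409
r = 2870 / 4476.9409 ≈ 0.6411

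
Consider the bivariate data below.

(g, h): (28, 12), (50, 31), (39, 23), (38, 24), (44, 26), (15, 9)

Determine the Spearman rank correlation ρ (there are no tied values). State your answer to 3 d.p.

Rank g: 2, 6, 4, 3, 5, 1
Rank h: 2, 6, 3, 4, 5, 1
d = rank(g) − rank(h): 0, 0, 1, -1, 0, 0; Σd² = 2
ρ = 1 − 6Σd² / [n(n²−1)] = 1 − 6×2 / (6×35) = 1 − 12/210 ≈ 0.943

0.943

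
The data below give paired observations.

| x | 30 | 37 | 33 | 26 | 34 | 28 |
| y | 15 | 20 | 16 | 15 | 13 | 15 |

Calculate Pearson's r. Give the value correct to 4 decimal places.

0.5168

n = 6, Σx = 188, Σy = 94, Σx² = 5974, Σy² = 1500, Σxy = 2970
nΣxy − ΣxΣy = 17820 − 17672 = 148
nΣx² − (Σx)² = 35844 − 35344 = 500; nΣy² − (Σy)² = 9000 − 8836 = 164
r = 148 / √(500 × 164) = 148 / 286.3564 ≈ 0.5168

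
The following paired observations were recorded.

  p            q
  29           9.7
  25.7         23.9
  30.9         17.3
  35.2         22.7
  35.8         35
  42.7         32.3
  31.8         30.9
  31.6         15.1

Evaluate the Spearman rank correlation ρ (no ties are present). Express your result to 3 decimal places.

0.667

Rank p: 2, 1, 3, 6, 7, 8, 5, 4
Rank q: 1, 5, 3, 4, 8, 7, 6, 2
d = rank(p) − rank(q): 1, -4, 0, 2, -1, 1, -1, 2; Σd² = 28
ρ = 1 − 6Σd² / [n(n²−1)] = 1 − 6×28 / (8×63) = 1 − 168/504 ≈ 0.667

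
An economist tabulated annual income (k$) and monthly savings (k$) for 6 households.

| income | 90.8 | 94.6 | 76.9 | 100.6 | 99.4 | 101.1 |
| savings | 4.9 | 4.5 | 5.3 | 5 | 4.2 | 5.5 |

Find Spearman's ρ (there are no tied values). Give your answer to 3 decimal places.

Rank income: 2, 3, 1, 5, 4, 6
Rank savings: 3, 2, 5, 4, 1, 6
d = rank(income) − rank(savings): -1, 1, -4, 1, 3, 0; Σd² = 28
ρ = 1 − 6Σd² / [n(n²−1)] = 1 − 6×28 / (6×35) = 1 − 168/210 ≈ 0.200

0.200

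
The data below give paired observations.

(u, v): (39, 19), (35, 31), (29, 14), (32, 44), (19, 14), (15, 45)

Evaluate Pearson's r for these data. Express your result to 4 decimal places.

-0.1834

n = 6, Σu = 169, Σv = 167, Σu² = 5197, Σv² = 5675, Σuv = 4581
nΣuv − ΣuΣv = 27486 − 28223 = -737
nΣu² − (Σu)² = 31182 − 28561 = 2621; nΣv² − (Σv)² = 34050 − 27889 = 6161
r = -737 / √(2621 × 6161) = -737 / 4018.4551 ≈ -0.1834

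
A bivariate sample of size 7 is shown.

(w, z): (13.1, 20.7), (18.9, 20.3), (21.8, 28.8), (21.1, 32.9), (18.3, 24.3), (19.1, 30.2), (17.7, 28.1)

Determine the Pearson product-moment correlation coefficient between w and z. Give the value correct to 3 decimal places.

0.666

n = 7, Σw = 130, Σz = 185.3, Σw² = 2462.26, Σz² = 5044.57, Σwz = 3495.75
nΣwz − ΣwΣz = 24470.25 − 24089 = 381.25
nΣw² − (Σw)² = 17235.82 − 16900 = 335.82; nΣz² − (Σz)² = 35311.99 − 34336.09 = 975.9
r = 381.25 / √(335.82 × 975.9) = 381.25 / 572.4742 ≈ 0.666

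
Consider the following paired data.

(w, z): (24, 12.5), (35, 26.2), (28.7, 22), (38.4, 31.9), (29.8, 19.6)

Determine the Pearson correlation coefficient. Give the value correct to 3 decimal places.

0.975

n = 5, Σw = 155.9, Σz = 112.2, Σw² = 4987.29, Σz² = 2728.46, Σwz = 3657.44
nΣwz − ΣwΣz = 18287.2 − 17491.98 = 795.22
nΣw² − (Σw)² = 24936.45 − 24304.81 = 631.64; nΣz² − (Σz)² = 13642.3 − 12588.84 = 1053.46
r = 795.22 / √(631.64 × 1053.46) = 795.22 / 815.7251 ≈ 0.975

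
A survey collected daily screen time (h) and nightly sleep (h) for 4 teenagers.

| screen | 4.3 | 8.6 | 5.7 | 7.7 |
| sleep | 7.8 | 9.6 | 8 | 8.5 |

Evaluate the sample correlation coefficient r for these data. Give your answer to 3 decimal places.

n = 4, Σx = 26.3, Σy = 33.9, Σx² = 184.23, Σy² = 289.25, Σxy = 227.15
nΣxy − ΣxΣy = 908.6 − 891.57 = 17.03
nΣx² − (Σx)² = 736.92 − 691.69 = 45.23; nΣy² − (Σy)² = 1157 − 1149.21 = 7.79
r = 17.03 / √(45.23 × 7.79) = 17.03 / 18.7708 ≈ 0.907

0.907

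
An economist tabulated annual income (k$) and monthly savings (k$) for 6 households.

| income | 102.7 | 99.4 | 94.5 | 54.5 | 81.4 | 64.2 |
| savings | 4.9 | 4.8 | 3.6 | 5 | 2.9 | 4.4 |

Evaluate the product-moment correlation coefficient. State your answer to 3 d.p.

-0.092

n = 6, Σx = 496.7, Σy = 25.6, Σx² = 43075.75, Σy² = 112.78, Σxy = 2111.59
nΣxy − ΣxΣy = 12669.54 − 12715.52 = -45.98
nΣx² − (Σx)² = 258454.5 − 246710.89 = 11743.61; nΣy² − (Σy)² = 676.68 − 655.36 = 21.32
r = -45.98 / √(11743.61 × 21.32) = -45.98 / 500.3736 ≈ -0.092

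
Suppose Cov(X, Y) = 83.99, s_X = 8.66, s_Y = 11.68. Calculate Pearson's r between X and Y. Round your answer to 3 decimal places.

0.830

r = Cov(X,Y) / (s_X · s_Y) = 83.99 / (8.66 × 11.68)
  = 83.99 / 101.1488 ≈ 0.830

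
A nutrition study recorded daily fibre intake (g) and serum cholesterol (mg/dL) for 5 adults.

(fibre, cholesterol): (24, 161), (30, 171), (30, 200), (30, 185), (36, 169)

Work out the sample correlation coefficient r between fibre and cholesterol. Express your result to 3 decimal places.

0.184

n = 5, Σx = 150, Σy = 886, Σx² = 4572, Σy² = 157948, Σxy = 26628
nΣxy − ΣxΣy = 133140 − 132900 = 240
nΣx² − (Σx)² = 22860 − 22500 = 360; nΣy² − (Σy)² = 789740 − 784996 = 4744
r = 240 / √(360 × 4744) = 240 / 1306.8435 ≈ 0.184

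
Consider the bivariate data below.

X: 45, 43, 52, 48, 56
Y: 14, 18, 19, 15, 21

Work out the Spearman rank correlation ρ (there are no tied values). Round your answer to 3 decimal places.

0.700

Rank X: 2, 1, 4, 3, 5
Rank Y: 1, 3, 4, 2, 5
d = rank(X) − rank(Y): 1, -2, 0, 1, 0; Σd² = 6
ρ = 1 − 6Σd² / [n(n²−1)] = 1 − 6×6 / (5×24) = 1 − 36/120 ≈ 0.700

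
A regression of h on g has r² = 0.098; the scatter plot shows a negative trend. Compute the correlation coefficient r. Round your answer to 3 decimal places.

-0.313

|r| = √0.098 = 0.313
The association is negative, so r = −0.313.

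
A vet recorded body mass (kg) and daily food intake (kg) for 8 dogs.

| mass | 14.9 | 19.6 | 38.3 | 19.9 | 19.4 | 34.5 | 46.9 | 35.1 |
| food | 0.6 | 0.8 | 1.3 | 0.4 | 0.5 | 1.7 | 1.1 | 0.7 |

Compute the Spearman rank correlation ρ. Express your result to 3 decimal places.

Rank mass: 1, 3, 7, 4, 2, 5, 8, 6
Rank food: 3, 5, 7, 1, 2, 8, 6, 4
d = rank(mass) − rank(food): -2, -2, 0, 3, 0, -3, 2, 2; Σd² = 34
ρ = 1 − 6Σd² / [n(n²−1)] = 1 − 6×34 / (8×63) = 1 − 204/504 ≈ 0.595

0.595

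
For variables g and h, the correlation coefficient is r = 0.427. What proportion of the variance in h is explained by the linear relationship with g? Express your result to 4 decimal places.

r² = (0.427)² = 0.1823

0.1823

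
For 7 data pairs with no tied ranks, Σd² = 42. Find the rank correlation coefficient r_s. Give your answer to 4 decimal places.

ρ = 1 − 6Σd² / [n(n²−1)] = 1 − 6×42 / (7×48)
  = 1 − 252/336 = 1 − 0.75000 ≈ 0.2500

0.2500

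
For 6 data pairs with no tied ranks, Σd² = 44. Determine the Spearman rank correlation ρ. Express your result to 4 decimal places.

-0.2571

ρ = 1 − 6Σd² / [n(n²−1)] = 1 − 6×44 / (6×35)
  = 1 − 264/210 = 1 − 1.25714 ≈ -0.2571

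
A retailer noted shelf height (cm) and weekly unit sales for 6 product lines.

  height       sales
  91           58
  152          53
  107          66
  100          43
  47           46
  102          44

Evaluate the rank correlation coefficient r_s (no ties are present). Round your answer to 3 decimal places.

Rank height: 2, 6, 5, 3, 1, 4
Rank sales: 5, 4, 6, 1, 3, 2
d = rank(height) − rank(sales): -3, 2, -1, 2, -2, 2; Σd² = 26
ρ = 1 − 6Σd² / [n(n²−1)] = 1 − 6×26 / (6×35) = 1 − 156/210 ≈ 0.257

0.257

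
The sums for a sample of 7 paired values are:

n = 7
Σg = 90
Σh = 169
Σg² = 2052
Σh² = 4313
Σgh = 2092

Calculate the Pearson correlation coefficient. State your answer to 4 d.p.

-0.1771

r = (nΣgh − ΣgΣh) / √[(nΣg² − (Σg)²)(nΣh² − (Σh)²)]
Numerator: 7×2092 − 90×169 = -566
Denominator: √[(14364 − 8100)(30191 − 28561)] = √[6264 × 1630] = 3195.3591
r = -566 / 3195.3591 ≈ -0.1771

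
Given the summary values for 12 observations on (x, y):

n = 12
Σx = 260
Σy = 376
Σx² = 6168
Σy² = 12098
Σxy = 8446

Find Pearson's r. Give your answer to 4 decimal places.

0.7275

r = (nΣxy − ΣxΣy) / √[(nΣx² − (Σx)²)(nΣy² − (Σy)²)]
Numerator: 12×8446 − 260×376 = 3592
Denominator: √[(74016 − 67600)(145176 − 141376)] = √[6416 × 3800] = 4937.6918
r = 3592 / 4937.6918 ≈ 0.7275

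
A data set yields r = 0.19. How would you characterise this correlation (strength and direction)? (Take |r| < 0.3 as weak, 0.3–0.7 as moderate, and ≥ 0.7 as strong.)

r = 0.19 > 0 so the relationship is positive.
|r| = 0.19, which falls in the weak range.

weak positive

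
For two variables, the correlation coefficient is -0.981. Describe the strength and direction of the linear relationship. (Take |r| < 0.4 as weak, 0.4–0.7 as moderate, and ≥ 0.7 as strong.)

strong negative

r = -0.981 < 0 so the relationship is negative.
|r| = 0.981, which falls in the strong range.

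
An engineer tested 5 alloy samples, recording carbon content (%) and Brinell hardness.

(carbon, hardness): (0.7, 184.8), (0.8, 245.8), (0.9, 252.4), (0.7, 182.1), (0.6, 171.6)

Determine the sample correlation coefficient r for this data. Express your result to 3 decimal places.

0.936

n = 5, Σx = 3.7, Σy = 1036.7, Σx² = 2.79, Σy² = 220881.41, Σxy = 783.59
nΣxy − ΣxΣy = 3917.95 − 3835.79 = 82.16
nΣx² − (Σx)² = 13.95 − 13.69 = 0.26; nΣy² − (Σy)² = 1104407.05 − 1074746.89 = 29660.16
r = 82.16 / √(0.26 × 29660.16) = 82.16 / 87.8160 ≈ 0.936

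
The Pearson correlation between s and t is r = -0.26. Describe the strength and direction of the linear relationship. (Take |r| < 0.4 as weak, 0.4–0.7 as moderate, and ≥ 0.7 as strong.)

weak negative

r = -0.26 < 0 so the relationship is negative.
|r| = 0.26, which falls in the weak range.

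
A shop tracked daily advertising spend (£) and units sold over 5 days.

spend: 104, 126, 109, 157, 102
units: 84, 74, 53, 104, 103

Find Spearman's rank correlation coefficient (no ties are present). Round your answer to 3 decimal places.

Rank spend: 2, 4, 3, 5, 1
Rank units: 3, 2, 1, 5, 4
d = rank(spend) − rank(units): -1, 2, 2, 0, -3; Σd² = 18
ρ = 1 − 6Σd² / [n(n²−1)] = 1 − 6×18 / (5×24) = 1 − 108/120 ≈ 0.100

0.100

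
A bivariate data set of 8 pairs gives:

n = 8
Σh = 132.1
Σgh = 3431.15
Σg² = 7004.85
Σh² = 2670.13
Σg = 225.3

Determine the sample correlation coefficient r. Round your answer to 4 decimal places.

r = (nΣgh − ΣgΣh) / √[(nΣg² − (Σg)²)(nΣh² − (Σh)²)]
Numerator: 8×3431.15 − 225.3×132.1 = -2312.93
Denominator: √[(56038.8 − 50760.09)(21361.04 − 17450.41)] = √[5278.71 × 3910.63] = 4543.4658
r = -2312.93 / 4543.4658 ≈ -0.5091

-0.5091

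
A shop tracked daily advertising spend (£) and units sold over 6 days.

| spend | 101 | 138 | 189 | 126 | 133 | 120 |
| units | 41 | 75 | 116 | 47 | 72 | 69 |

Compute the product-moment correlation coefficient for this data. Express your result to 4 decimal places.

n = 6, Σx = 807, Σy = 420, Σx² = 112931, Σy² = 32916, Σxy = 60193
nΣxy − ΣxΣy = 361158 − 338940 = 22218
nΣx² − (Σx)² = 677586 − 651249 = 26337; nΣy² − (Σy)² = 197496 − 176400 = 21096
r = 22218 / √(26337 × 21096) = 22218 / 23571.2824 ≈ 0.9426

0.9426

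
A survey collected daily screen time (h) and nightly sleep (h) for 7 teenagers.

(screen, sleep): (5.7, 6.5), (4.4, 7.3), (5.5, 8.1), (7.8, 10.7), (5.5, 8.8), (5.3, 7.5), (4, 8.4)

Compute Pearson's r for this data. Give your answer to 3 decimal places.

0.638

n = 7, Σx = 38.2, Σy = 57.3, Σx² = 217.28, Σy² = 479.89, Σxy = 318.93
nΣxy − ΣxΣy = 2232.51 − 2188.86 = 43.65
nΣx² − (Σx)² = 1520.96 − 1459.24 = 61.72; nΣy² − (Σy)² = 3359.23 − 3283.29 = 75.94
r = 43.65 / √(61.72 × 75.94) = 43.65 / 68.4618 ≈ 0.638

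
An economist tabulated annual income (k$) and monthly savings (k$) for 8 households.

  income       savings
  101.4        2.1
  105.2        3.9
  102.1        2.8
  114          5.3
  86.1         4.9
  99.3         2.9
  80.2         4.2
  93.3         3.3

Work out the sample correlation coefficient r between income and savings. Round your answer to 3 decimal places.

n = 8, Σx = 781.6, Σy = 29.4, Σx² = 77180.04, Σy² = 116.5, Σxy = 2867.89
nΣxy − ΣxΣy = 22943.12 − 22979.04 = -35.92
nΣx² − (Σx)² = 617440.32 − 610898.56 = 6541.76; nΣy² − (Σy)² = 932 − 864.36 = 67.64
r = -35.92 / √(6541.76 × 67.64) = -35.92 / 665.1952 ≈ -0.054

-0.054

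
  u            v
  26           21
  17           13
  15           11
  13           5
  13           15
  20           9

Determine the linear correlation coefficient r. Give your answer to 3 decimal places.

n = 6, Σu = 104, Σv = 74, Σu² = 1928, Σv² = 1062, Σuv = 1372
nΣuv − ΣuΣv = 8232 − 7696 = 536
nΣu² − (Σu)² = 11568 − 10816 = 752; nΣv² − (Σv)² = 6372 − 5476 = 896
r = 536 / √(752 × 896) = 536 / 820.8483 ≈ 0.653

0.653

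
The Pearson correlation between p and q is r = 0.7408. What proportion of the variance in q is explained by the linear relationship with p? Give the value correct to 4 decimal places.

r² = (0.7408)² = 0.5488

0.5488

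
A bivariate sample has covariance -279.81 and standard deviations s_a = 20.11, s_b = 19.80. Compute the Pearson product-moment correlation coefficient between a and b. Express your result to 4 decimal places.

-0.7027

r = Cov(a,b) / (s_a · s_b) = -279.81 / (20.11 × 19.80)
  = -279.81 / 398.1780 ≈ -0.7027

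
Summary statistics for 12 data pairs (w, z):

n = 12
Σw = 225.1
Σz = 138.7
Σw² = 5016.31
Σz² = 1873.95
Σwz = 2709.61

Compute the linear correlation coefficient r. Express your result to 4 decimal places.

0.2326

r = (nΣwz − ΣwΣz) / √[(nΣw² − (Σw)²)(nΣz² − (Σz)²)]
Numerator: 12×2709.61 − 225.1×138.7 = 1293.95
Denominator: √[(60195.72 − 50670.01)(22487.4 − 19237.69)] = √[9525.71 × 3249.71] = 5563.7932
r = 1293.95 / 5563.7932 ≈ 0.2326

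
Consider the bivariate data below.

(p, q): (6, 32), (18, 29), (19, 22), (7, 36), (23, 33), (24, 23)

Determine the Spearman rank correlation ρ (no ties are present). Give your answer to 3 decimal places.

-0.429

Rank p: 1, 3, 4, 2, 5, 6
Rank q: 4, 3, 1, 6, 5, 2
d = rank(p) − rank(q): -3, 0, 3, -4, 0, 4; Σd² = 50
ρ = 1 − 6Σd² / [n(n²−1)] = 1 − 6×50 / (6×35) = 1 − 300/210 ≈ -0.429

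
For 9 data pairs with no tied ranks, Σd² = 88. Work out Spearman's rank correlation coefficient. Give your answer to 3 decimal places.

0.267

ρ = 1 − 6Σd² / [n(n²−1)] = 1 − 6×88 / (9×80)
  = 1 − 528/720 = 1 − 0.7333 ≈ 0.267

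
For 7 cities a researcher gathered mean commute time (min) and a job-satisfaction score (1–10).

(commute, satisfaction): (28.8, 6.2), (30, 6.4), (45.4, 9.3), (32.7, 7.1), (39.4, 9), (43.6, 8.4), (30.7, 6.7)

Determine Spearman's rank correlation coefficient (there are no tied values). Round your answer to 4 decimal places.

Rank commute: 1, 2, 7, 4, 5, 6, 3
Rank satisfaction: 1, 2, 7, 4, 6, 5, 3
d = rank(commute) − rank(satisfaction): 0, 0, 0, 0, -1, 1, 0; Σd² = 2
ρ = 1 − 6Σd² / [n(n²−1)] = 1 − 6×2 / (7×48) = 1 − 12/336 ≈ 0.9643

0.9643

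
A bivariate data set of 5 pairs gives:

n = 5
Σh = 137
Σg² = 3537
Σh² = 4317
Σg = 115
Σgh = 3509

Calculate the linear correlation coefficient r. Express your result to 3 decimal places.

r = (nΣgh − ΣgΣh) / √[(nΣg² − (Σg)²)(nΣh² − (Σh)²)]
Numerator: 5×3509 − 115×137 = 1790
Denominator: √[(17685 − 13225)(21585 − 18769)] = √[4460 × 2816] = 3543.9187
r = 1790 / 3543.9187 ≈ 0.505

0.505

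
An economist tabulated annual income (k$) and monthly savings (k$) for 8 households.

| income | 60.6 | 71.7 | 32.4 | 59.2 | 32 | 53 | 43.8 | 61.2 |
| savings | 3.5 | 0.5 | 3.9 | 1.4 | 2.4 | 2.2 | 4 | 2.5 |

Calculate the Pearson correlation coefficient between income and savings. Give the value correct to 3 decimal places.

n = 8, Σx = 413.9, Σy = 20.4, Σx² = 22864.53, Σy² = 62.52, Σxy = 978.79
nΣxy − ΣxΣy = 7830.32 − 8443.56 = -613.24
nΣx² − (Σx)² = 182916.24 − 171313.21 = 11603.03; nΣy² − (Σy)² = 500.16 − 416.16 = 84
r = -613.24 / √(11603.03 × 84) = -613.24 / 987.2459 ≈ -0.621

-0.621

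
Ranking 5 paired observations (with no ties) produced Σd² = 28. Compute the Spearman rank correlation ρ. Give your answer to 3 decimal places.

-0.400

ρ = 1 − 6Σd² / [n(n²−1)] = 1 − 6×28 / (5×24)
  = 1 − 168/120 = 1 − 1.4000 ≈ -0.400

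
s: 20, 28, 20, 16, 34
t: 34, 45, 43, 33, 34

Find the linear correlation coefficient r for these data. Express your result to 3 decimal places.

n = 5, Σs = 118, Σt = 189, Σs² = 2996, Σt² = 7275, Σst = 4484
nΣst − ΣsΣt = 22420 − 22302 = 118
nΣs² − (Σs)² = 14980 − 13924 = 1056; nΣt² − (Σt)² = 36375 − 35721 = 654
r = 118 / √(1056 × 654) = 118 / 831.0379 ≈ 0.142

0.142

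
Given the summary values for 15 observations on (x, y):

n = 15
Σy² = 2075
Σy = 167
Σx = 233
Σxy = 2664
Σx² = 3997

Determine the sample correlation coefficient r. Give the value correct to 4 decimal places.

0.2450

r = (nΣxy − ΣxΣy) / √[(nΣx² − (Σx)²)(nΣy² − (Σy)²)]
Numerator: 15×2664 − 233×167 = 1049
Denominator: √[(59955 − 54289)(31125 − 27889)] = √[5666 × 3236] = 4281.9594
r = 1049 / 4281.9594 ≈ 0.2450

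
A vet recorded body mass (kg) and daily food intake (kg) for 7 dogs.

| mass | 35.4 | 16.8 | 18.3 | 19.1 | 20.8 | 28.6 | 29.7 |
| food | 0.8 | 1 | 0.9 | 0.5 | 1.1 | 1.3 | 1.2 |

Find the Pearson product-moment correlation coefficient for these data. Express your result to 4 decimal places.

0.2584

n = 7, Σx = 168.7, Σy = 6.8, Σx² = 4367.79, Σy² = 7.04, Σxy = 166.84
nΣxy − ΣxΣy = 1167.88 − 1147.16 = 20.72
nΣx² − (Σx)² = 30574.53 − 28459.69 = 2114.84; nΣy² − (Σy)² = 49.28 − 46.24 = 3.04
r = 20.72 / √(2114.84 × 3.04) = 20.72 / 80.1818 ≈ 0.2584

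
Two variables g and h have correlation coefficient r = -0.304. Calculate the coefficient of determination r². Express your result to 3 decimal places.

r² = (-0.304)² = 0.092

0.092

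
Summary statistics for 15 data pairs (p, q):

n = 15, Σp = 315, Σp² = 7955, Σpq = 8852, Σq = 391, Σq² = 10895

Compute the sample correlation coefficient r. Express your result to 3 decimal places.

0.660

r = (nΣpq − ΣpΣq) / √[(nΣp² − (Σp)²)(nΣq² − (Σq)²)]
Numerator: 15×8852 − 315×391 = 9615
Denominator: √[(119325 − 99225)(163425 − 152881)] = √[20100 × 10544] = 14557.9669
r = 9615 / 14557.9669 ≈ 0.660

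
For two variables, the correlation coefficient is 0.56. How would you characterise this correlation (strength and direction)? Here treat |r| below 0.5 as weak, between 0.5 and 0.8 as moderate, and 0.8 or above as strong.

r = 0.56 > 0 so the relationship is positive.
|r| = 0.56, which falls in the moderate range.

moderate positive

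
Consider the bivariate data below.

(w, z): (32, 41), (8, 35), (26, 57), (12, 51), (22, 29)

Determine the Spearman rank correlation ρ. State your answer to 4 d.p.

0.3000

Rank w: 5, 1, 4, 2, 3
Rank z: 3, 2, 5, 4, 1
d = rank(w) − rank(z): 2, -1, -1, -2, 2; Σd² = 14
ρ = 1 − 6Σd² / [n(n²−1)] = 1 − 6×14 / (5×24) = 1 − 84/120 ≈ 0.3000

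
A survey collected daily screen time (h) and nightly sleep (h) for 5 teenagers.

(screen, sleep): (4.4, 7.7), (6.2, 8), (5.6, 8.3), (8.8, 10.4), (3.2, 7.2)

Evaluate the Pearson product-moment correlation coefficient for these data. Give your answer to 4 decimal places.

0.9524

n = 5, Σx = 28.2, Σy = 41.6, Σx² = 176.84, Σy² = 352.18, Σxy = 244.52
nΣxy − ΣxΣy = 1222.6 − 1173.12 = 49.48
nΣx² − (Σx)² = 884.2 − 795.24 = 88.96; nΣy² − (Σy)² = 1760.9 − 1730.56 = 30.34
r = 49.48 / √(88.96 × 30.34) = 49.48 / 51.9523 ≈ 0.9524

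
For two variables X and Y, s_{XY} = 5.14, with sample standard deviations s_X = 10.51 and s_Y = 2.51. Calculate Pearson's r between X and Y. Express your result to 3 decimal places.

r = Cov(X,Y) / (s_X · s_Y) = 5.14 / (10.51 × 2.51)
  = 5.14 / 26.3801 ≈ 0.195

0.195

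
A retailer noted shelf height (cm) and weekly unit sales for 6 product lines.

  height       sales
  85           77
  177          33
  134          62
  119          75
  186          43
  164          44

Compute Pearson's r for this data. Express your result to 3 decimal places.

-0.938

n = 6, Σx = 865, Σy = 334, Σx² = 132163, Σy² = 20272, Σxy = 44833
nΣxy − ΣxΣy = 268998 − 288910 = -19912
nΣx² − (Σx)² = 792978 − 748225 = 44753; nΣy² − (Σy)² = 121632 − 111556 = 10076
r = -19912 / √(44753 × 10076) = -19912 / 21235.1413 ≈ -0.938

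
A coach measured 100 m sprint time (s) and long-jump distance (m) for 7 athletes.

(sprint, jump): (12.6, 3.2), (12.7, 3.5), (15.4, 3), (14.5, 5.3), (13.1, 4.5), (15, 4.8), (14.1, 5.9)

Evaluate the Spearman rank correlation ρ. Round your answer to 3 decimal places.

Rank sprint: 1, 2, 7, 5, 3, 6, 4
Rank jump: 2, 3, 1, 6, 4, 5, 7
d = rank(sprint) − rank(jump): -1, -1, 6, -1, -1, 1, -3; Σd² = 50
ρ = 1 − 6Σd² / [n(n²−1)] = 1 − 6×50 / (7×48) = 1 − 300/336 ≈ 0.107

0.107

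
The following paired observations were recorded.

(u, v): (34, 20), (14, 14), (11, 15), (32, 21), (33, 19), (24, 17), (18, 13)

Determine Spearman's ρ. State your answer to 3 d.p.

0.750

Rank u: 7, 2, 1, 5, 6, 4, 3
Rank v: 6, 2, 3, 7, 5, 4, 1
d = rank(u) − rank(v): 1, 0, -2, -2, 1, 0, 2; Σd² = 14
ρ = 1 − 6Σd² / [n(n²−1)] = 1 − 6×14 / (7×48) = 1 − 84/336 ≈ 0.750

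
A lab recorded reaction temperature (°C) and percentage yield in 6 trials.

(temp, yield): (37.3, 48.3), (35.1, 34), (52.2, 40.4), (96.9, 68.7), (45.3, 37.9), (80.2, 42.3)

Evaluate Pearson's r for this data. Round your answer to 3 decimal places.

n = 6, Σx = 347, Σy = 271.6, Σx² = 23221.88, Σy² = 13066.44, Σxy = 16870.23
nΣxy − ΣxΣy = 101221.38 − 94245.2 = 6976.18
nΣx² − (Σx)² = 139331.28 − 120409 = 18922.28; nΣy² − (Σy)² = 78398.64 − 73766.56 = 4632.08
r = 6976.18 / √(18922.28 × 4632.08) = 6976.18 / 9362.1320 ≈ 0.745

0.745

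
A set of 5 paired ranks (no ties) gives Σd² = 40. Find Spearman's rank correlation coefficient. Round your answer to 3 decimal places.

ρ = 1 − 6Σd² / [n(n²−1)] = 1 − 6×40 / (5×24)
  = 1 − 240/120 = 1 − 2.0000 ≈ -1.000

-1.000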